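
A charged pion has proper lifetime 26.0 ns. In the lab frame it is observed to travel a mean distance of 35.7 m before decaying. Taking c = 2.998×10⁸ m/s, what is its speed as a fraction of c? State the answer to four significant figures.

0.9770c

Let x = d/(cτ) = 35.70 m / (2.998×10⁸ m/s × 2.600×10^-8 s) = 4.58. Since d = βγcτ, x = βγ = β/√(1−β²).
Solving: β² = x²/(1+x²) = 20.9764/21.9764 = 0.954497, so β = 0.9770.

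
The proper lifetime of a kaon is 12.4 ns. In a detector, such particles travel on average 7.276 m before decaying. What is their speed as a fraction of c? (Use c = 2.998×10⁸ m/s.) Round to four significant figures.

d = βγcτ ⇒ βγ = d/(cτ) = 7.276 m / (3.71752 m) = 1.9572.
β = (βγ)/√(1+(βγ)²) = 1.9572/√4.83063 = 0.8905.

0.8905c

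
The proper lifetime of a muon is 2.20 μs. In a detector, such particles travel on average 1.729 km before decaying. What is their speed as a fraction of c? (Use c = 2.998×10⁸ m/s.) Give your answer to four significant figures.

0.9343c

Let x = d/(cτ) = 1729 m / (2.998×10⁸ m/s × 2.200×10^-6 s) = 2.6214. Since d = βγcτ, x = βγ = β/√(1−β²).
Solving: β² = x²/(1+x²) = 6.87174/7.87174 = 0.872963, so β = 0.9343.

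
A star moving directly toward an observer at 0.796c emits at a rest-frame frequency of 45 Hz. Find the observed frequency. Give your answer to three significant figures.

Relativistic Doppler (source moving toward): f_obs = f_src · √((1+β)/(1−β)).
With β = 0.796: factor = √(1.796/0.204) = 2.9671.
f_obs = 45 × 2.9671 = 134 Hz.

134 Hz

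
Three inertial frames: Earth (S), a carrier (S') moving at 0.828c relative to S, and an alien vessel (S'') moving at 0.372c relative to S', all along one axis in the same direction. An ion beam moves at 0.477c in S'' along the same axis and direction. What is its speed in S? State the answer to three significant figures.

0.970c

First combine the ion beam and alien vessel (S''→S'): u₁ = (0.477 + 0.372)/(1 + 0.477×0.372) = 0.849/1.177444 = 0.72105.
Then combine with the carrier (S'→S): u = (0.72105 + 0.828)/(1 + 0.72105×0.828) = 1.54905/1.5970294 = 0.96996.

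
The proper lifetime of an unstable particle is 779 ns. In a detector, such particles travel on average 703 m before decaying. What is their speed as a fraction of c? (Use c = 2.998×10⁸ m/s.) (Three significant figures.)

0.949c

d = βγcτ ⇒ βγ = d/(cτ) = 703.0 m / (233.5442 m) = 3.0101.
β = (βγ)/√(1+(βγ)²) = 3.0101/√10.0607 = 0.949.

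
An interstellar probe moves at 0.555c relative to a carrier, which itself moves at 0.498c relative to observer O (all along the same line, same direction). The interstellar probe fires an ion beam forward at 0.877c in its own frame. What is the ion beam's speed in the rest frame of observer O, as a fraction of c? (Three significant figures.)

0.988c

First combine the ion beam and interstellar probe (S''→S'): u₁ = (0.877 + 0.555)/(1 + 0.877×0.555) = 1.432/1.486735 = 0.96318.
Then combine with the carrier (S'→S): u = (0.96318 + 0.498)/(1 + 0.96318×0.498) = 1.46118/1.47966364 = 0.98751.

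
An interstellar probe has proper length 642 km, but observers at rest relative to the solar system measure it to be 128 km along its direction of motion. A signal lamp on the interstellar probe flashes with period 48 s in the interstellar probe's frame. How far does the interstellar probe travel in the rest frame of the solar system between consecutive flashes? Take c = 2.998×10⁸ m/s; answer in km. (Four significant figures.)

Length contraction gives γ = L₀/L = 642/128 = 5.01562.
β = √(1 − 1/γ²) = 0.97992. Lab-frame period = γτ = 5.01562×48 s = 240.75 s. Distance = βc × γτ = 0.97992 × 2.998×10⁸ m/s × 240.75 s = 7.0728×10^10 m = 7.073×10^7 km.

7.073×10^7 km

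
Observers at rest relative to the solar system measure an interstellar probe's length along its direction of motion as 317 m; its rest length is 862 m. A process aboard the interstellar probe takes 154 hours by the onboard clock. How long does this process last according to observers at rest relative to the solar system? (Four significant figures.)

418.8 hours

γ = L₀/L = 862/317 = 2.71924.
Δt = γΔτ = 2.71924 × 154 = 418.8 hours.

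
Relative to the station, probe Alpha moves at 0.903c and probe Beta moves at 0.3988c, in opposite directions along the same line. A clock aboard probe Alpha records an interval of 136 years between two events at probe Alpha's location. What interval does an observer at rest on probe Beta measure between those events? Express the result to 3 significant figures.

469 years

Speed of probe Alpha in probe Beta's frame: u = (v_A + v_B)/(1 + v_A v_B/c²) = (0.903 + 0.3988)/(1 + 0.903×0.3988) = 1.3018/1.3601164 = 0.95712; |u| = 0.95712c.
γ for this relative speed: γ = 1/√(1 − 0.916079) = 3.452.
The clock on probe Alpha records proper time, so probe Beta measures Δt = γΔτ = 3.452 × 136 = 469 years.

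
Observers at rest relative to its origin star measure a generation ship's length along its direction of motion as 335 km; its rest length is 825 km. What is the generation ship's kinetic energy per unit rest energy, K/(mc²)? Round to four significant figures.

Length contraction gives γ = L₀/L = 825/335 = 2.46269.
K/(mc²) = γ − 1 = 2.46269 − 1 = 1.463.

1.463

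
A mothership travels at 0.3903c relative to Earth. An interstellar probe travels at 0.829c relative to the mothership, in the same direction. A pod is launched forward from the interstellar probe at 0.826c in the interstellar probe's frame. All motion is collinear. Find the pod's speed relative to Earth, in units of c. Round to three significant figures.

0.992c

Compose velocities in two stages. Stage 1 (into S'): u₁ = (0.826+0.829)/(1+0.826×0.829) = 0.98234.
Stage 2 (into S): u = (0.98234+0.3903)/(1+0.98234×0.3903) = 0.99222, so the speed is 0.992c.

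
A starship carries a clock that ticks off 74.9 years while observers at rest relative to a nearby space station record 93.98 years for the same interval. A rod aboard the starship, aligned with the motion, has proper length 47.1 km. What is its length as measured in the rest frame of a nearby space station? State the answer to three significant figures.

The time-dilation ratio gives γ = 93.98/74.9 = 1.25474.
L = L₀/γ = 47.1/1.25474 = 37.5 km.

37.5 km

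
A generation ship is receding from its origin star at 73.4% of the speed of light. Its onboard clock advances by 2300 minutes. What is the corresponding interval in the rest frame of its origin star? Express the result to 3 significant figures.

With β = 0.734, γ = 1/√(1 − 0.734²) = 1/√0.461244 = 1.4724.
The onboard clock measures proper time, so the interval in the rest frame of its origin star is dilated: Δt = γ·Δτ = 1.4724 × 2300 minutes = 3390 minutes.

3390 minutes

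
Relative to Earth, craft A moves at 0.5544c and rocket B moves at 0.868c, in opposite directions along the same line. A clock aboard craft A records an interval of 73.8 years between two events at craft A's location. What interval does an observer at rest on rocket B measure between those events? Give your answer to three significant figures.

265 years

Speed of craft A in rocket B's frame: u = (v_A + v_B)/(1 + v_A v_B/c²) = (0.5544 + 0.868)/(1 + 0.5544×0.868) = 1.4224/1.4812192 = 0.96029; |u| = 0.96029c.
At |u| = 0.96029c, γ = (1 − 0.922157)^(−1/2) = 3.5842.
Craft A's interval is proper; time dilation gives Δt_B = γΔτ = 3.5842 × 73.8 years = 265 years.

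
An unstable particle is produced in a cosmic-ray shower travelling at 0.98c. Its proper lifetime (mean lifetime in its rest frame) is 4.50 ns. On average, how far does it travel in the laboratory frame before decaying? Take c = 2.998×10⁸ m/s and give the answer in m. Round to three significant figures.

β² = 0.9604, so γ = 1/√0.0396 = 5.0252.
Lab-frame lifetime: Δt = γτ = 5.0252 × 4.50 ns = 22.613 ns.
Distance: d = vΔt = 0.98 × 2.998×10⁸ m/s × 2.2613×10^-8 s = 6.64 m.

6.64 m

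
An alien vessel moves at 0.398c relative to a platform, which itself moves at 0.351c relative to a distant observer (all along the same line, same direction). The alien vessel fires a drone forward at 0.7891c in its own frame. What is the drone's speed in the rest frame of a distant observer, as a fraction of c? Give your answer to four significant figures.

Compose velocities in two stages. Stage 1 (into S'): u₁ = (0.7891+0.398)/(1+0.7891×0.398) = 0.90338.
Stage 2 (into S): u = (0.90338+0.351)/(1+0.90338×0.351) = 0.95239, so the speed is 0.9524c.

0.9524c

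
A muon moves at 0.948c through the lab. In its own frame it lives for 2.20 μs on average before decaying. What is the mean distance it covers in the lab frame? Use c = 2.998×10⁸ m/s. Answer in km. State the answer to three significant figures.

1.96 km

β² = 0.898704, so γ = 1/√0.101296 = 3.142.
Lab-frame lifetime: Δt = γτ = 3.142 × 2.20 μs = 6.9124 μs.
Distance: d = vΔt = 0.948 × 2.998×10⁸ m/s × 6.9124×10^-6 s = 1960 m = 1.96 km.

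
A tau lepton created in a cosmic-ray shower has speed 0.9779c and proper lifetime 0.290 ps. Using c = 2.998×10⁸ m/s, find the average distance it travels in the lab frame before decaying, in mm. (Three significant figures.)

With β = 0.9779, γ = 1/√(1 − 0.9779²) = 1/√0.04371159 = 4.783.
Lab-frame lifetime: Δt = γτ = 4.783 × 0.290 ps = 1.3871 ps.
Distance: d = vΔt = 0.9779 × 2.998×10⁸ m/s × 1.3871×10^-12 s = 4.07×10^-4 m = 0.407 mm.

0.407 mm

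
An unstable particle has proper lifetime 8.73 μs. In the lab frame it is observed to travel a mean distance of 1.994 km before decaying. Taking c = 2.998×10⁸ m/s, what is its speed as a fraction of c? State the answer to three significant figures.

Lab distance = (lab lifetime)·v = γτ·βc, so βγ = d/(cτ) = 1994/(2.998×10⁸ × 8.730×10^-6) = 0.76187.
With βγ = 0.76187: γ² = 1 + (βγ)² = 1.580446, and β = (βγ)/γ = 0.76187/1.25716 = 0.606.

0.606c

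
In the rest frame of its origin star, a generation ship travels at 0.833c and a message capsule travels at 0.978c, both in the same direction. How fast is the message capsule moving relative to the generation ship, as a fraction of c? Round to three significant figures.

0.782c

Transform to the generation ship's frame: u' = (u − v)/(1 − uv/c²).
u' = (0.978 − 0.833)/(1 − 0.978×0.833) = 0.145/0.185326 = 0.78241.
Speed in the generation ship's frame: 0.782c (in the same direction).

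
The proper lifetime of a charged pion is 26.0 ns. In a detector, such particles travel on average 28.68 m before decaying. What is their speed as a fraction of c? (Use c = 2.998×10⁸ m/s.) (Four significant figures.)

Let x = d/(cτ) = 28.68 m / (2.998×10⁸ m/s × 2.600×10^-8 s) = 3.6794. Since d = βγcτ, x = βγ = β/√(1−β²).
Solving: β² = x²/(1+x²) = 13.538/14.538 = 0.931215, so β = 0.9650.

0.9650c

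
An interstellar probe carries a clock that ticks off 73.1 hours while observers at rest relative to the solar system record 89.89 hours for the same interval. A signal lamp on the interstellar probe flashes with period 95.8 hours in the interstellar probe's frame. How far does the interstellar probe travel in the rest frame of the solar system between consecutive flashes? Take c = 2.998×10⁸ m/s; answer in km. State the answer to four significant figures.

The time-dilation ratio gives γ = 89.89/73.1 = 1.22969.
β = √(1 − 1/γ²) = 0.58197. Lab-frame period = γτ = 1.22969×95.8 hours = 117.8 hours. Distance = βc × γτ = 0.58197 × 2.998×10⁸ m/s × 424080 s = 7.3991×10^13 m = 7.399×10^10 km.

7.399×10^10 km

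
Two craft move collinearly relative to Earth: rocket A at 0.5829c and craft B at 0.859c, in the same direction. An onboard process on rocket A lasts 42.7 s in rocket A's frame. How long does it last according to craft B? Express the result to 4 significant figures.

The velocity of rocket A relative to craft B is (0.5829 − 0.859)c / (1 − 0.5829×0.859) = −0.55299c; relative speed 0.55299c.
At |u| = 0.55299c, γ = (1 − 0.305798)^(−1/2) = 1.2002.
The clock on rocket A records proper time, so craft B measures Δt = γΔτ = 1.2002 × 42.7 = 51.25 s.

51.25 s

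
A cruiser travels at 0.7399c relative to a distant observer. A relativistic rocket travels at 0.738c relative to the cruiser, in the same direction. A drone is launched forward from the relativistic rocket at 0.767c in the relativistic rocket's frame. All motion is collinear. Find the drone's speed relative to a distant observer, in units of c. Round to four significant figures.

Compose velocities in two stages. Stage 1 (into S'): u₁ = (0.767+0.738)/(1+0.767×0.738) = 0.96102.
Stage 2 (into S): u = (0.96102+0.7399)/(1+0.96102×0.7399) = 0.99407, so the speed is 0.9941c.

0.9941c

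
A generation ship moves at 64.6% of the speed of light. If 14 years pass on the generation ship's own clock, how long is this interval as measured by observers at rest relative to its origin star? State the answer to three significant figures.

γ = 1/√(1 − β²) = 1/√(1 − 0.417316) = 1/√0.582684 = 1/0.763337 = 1.31.
Time dilation: Δt = γ·Δτ = 1.31 × 14 = 18.3 years.

18.3 years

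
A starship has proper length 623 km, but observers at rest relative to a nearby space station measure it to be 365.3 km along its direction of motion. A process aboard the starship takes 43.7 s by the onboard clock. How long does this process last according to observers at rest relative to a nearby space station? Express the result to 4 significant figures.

From L = L₀/γ: γ = 623/365.3 = 1.70545.
Δt = γΔτ = 1.70545 × 43.7 = 74.53 s.

74.53 s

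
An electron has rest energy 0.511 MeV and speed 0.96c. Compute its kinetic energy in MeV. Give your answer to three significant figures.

Lorentz factor: γ = (1 − 0.9216)^(−1/2) = 3.5714.
Kinetic energy: K = (γ − 1)mc² = (3.5714 − 1) × 0.511 MeV = 2.5714 × 0.511 = 1.31 MeV.

1.31 MeV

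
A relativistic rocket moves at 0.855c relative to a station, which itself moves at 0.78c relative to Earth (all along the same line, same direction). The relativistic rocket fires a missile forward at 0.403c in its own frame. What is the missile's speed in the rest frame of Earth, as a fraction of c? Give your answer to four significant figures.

Compose velocities in two stages. Stage 1 (into S'): u₁ = (0.403+0.855)/(1+0.403×0.855) = 0.93562.
Stage 2 (into S): u = (0.93562+0.78)/(1+0.93562×0.78) = 0.99181, so the speed is 0.9918c.

0.9918c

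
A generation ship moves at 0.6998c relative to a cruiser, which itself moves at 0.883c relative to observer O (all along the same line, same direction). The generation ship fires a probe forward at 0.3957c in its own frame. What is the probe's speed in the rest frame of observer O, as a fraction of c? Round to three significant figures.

Apply u = (u'+v)/(1+u'v) twice. Probe in the cruiser frame: (0.3957+0.6998)/(1+0.3957·0.6998) = 1.0955/1.27691086 = 0.85793c.
That velocity, transformed to the rest frame of observer O: (0.85793+0.883)/(1+0.85793·0.883) = 1.74093/1.75755219 = 0.99054c.

0.991c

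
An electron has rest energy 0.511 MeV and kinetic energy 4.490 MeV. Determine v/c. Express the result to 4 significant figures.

0.9948

γ = 1 + K/(mc²) = 1 + 4.490/0.511 = 9.7867.
β = √(1 − 1/γ²) = √(1 − 0.0104406) = √0.9895594 = 0.9948.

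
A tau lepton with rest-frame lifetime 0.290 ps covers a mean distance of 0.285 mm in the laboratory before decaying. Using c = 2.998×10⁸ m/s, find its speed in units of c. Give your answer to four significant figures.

0.9565c

Let x = d/(cτ) = 2.850×10^-4 m / (2.998×10⁸ m/s × 2.900×10^-13 s) = 3.278. Since d = βγcτ, x = βγ = β/√(1−β²).
Solving: β² = x²/(1+x²) = 10.7453/11.7453 = 0.91486, so β = 0.9565.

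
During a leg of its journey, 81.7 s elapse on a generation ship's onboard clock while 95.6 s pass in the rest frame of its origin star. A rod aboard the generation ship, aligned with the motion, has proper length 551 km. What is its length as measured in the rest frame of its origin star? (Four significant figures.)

470.9 km

The time-dilation ratio gives γ = 95.6/81.7 = 1.17013.
The rod contracts by the same γ: 551 km / 1.17013 = 470.9 km.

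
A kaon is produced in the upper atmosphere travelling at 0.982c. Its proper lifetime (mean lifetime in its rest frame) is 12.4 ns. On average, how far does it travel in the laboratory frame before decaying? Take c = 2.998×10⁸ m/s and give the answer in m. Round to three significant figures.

γ = 1/√(1 − β²) = 1/√(1 − 0.964324) = 1/√0.035676 = 1/0.188881 = 5.2943.
Lab-frame lifetime: Δt = γτ = 5.2943 × 12.4 ns = 65.649 ns.
Distance: d = vΔt = 0.982 × 2.998×10⁸ m/s × 6.5649×10^-8 s = 19.3 m.

19.3 m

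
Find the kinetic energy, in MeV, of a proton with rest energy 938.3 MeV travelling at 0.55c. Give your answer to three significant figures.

185 MeV

Lorentz factor: γ = (1 − 0.3025)^(−1/2) = 1.19737.
Kinetic energy: K = (γ − 1)mc² = (1.19737 − 1) × 938.3 MeV = 0.19737 × 938.3 = 185 MeV.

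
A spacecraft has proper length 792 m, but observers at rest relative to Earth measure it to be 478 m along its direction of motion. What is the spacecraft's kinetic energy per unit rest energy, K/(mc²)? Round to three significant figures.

0.657

Length contraction gives γ = L₀/L = 792/478 = 1.6569.
K/(mc²) = γ − 1 = 1.6569 − 1 = 0.657.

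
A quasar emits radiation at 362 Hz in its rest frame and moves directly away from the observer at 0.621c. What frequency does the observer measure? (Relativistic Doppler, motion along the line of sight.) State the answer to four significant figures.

175.0 Hz

Relativistic Doppler (source moving away): f_obs = f_src · √((1−β)/(1+β)).
With β = 0.621: factor = √(0.379/1.621) = 0.48354.
f_obs = 362 × 0.48354 = 175.0 Hz.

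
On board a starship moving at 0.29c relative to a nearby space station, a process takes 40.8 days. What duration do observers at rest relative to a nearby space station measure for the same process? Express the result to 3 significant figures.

42.6 days

β² = 0.0841, so γ = 1/√0.9159 = 1.0449.
Time dilation: Δt = γ·Δτ = 1.0449 × 40.8 = 42.6 days.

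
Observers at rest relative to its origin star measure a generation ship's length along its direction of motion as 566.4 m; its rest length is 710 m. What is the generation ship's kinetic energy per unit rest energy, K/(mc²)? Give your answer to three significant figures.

0.254

Length contraction gives γ = L₀/L = 710/566.4 = 1.25353.
Since K = (γ−1)mc², K/(mc²) = 1.25353 − 1 = 0.254.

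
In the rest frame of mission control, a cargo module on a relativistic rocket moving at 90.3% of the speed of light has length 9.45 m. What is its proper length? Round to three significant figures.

22.0 m

γ = 1/√(1 − β²) = 1/√(1 − 0.815409) = 1/√0.184591 = 1/0.429641 = 2.3275.
Proper length: L₀ = γ·L = 2.3275 × 9.45 = 22.0 m.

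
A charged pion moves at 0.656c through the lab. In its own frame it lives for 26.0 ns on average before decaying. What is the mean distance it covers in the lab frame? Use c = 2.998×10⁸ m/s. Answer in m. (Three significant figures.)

6.77 m

γ = 1/√(1 − β²) = 1/√(1 − 0.430336) = 1/√0.569664 = 1/0.754761 = 1.3249.
Lab-frame lifetime: Δt = γτ = 1.3249 × 26.0 ns = 34.447 ns.
Distance: d = vΔt = 0.656 × 2.998×10⁸ m/s × 3.4447×10^-8 s = 6.77 m.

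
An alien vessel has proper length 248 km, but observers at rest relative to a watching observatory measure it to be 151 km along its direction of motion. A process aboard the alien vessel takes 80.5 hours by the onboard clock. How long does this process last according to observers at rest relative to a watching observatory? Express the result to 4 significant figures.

132.2 hours

γ = L₀/L = 248/151 = 1.64238.
The same γ dilates the second interval: 1.64238 × 80.5 hours = 132.2 hours.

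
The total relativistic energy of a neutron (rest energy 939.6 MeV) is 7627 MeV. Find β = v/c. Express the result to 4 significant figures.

Total energy E = γmc² gives γ = 7627/939.6 = 8.1173.
Hence β = √(1 − 1/γ²) = √(1 − 0.0151767) = √0.9848233 = 0.9924.

0.9924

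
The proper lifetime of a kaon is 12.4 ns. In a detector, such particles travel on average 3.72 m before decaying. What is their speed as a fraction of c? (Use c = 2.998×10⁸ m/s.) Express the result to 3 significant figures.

0.707c

Lab distance = (lab lifetime)·v = γτ·βc, so βγ = d/(cτ) = 3.720/(2.998×10⁸ × 1.240×10^-8) = 1.0007.
With βγ = 1.0007: γ² = 1 + (βγ)² = 2.0014, and β = (βγ)/γ = 1.0007/1.41471 = 0.707.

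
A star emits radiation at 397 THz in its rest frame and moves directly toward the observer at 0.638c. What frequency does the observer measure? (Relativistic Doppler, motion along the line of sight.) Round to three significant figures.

844 THz

Relativistic Doppler (source moving toward): f_obs = f_src · √((1+β)/(1−β)).
With β = 0.638: factor = √(1.638/0.362) = 2.1272.
f_obs = 397 × 2.1272 = 844 THz.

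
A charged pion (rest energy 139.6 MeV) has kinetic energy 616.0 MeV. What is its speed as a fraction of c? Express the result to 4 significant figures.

0.9828c

K = (γ−1)mc², so γ = 1 + 616.0/139.6 = 5.4126.
Then v/c = √(1 − γ⁻²) = √(1 − 0.0341341) = √0.9658659 = 0.9828.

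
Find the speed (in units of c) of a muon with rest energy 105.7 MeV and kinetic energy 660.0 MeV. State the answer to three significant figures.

0.990c

K = (γ−1)mc², so γ = 1 + 660.0/105.7 = 7.2441.
Then v/c = √(1 − γ⁻²) = √(1 − 0.019056) = √0.980944 = 0.990.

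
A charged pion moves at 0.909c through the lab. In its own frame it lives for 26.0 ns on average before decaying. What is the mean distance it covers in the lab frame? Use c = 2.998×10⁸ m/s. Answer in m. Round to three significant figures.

β² = 0.826281, so γ = 1/√0.173719 = 2.3993.
Lab-frame lifetime: Δt = γτ = 2.3993 × 26.0 ns = 62.382 ns.
Distance: d = vΔt = 0.909 × 2.998×10⁸ m/s × 6.2382×10^-8 s = 17.0 m.

17.0 m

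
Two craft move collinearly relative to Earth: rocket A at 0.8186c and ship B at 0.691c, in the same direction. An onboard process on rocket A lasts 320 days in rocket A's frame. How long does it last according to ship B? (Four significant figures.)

The velocity of rocket A relative to ship B is (0.8186 − 0.691)c / (1 − 0.8186×0.691) = 0.29377c; relative speed 0.29377c.
At |u| = 0.29377c, γ = (1 − 0.0863008)^(−1/2) = 1.0462.
The clock on rocket A records proper time, so ship B measures Δt = γΔτ = 1.0462 × 320 = 334.8 days.

334.8 days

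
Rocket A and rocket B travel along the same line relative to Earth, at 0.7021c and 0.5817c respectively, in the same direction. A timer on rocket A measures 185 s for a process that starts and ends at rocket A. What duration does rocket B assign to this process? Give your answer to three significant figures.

The velocity of rocket A relative to rocket B is (0.7021 − 0.5817)c / (1 − 0.7021×0.5817) = 0.20352c; relative speed 0.20352c.
γ for this relative speed: γ = 1/√(1 − 0.0414204) = 1.0214.
The clock on rocket A records proper time, so rocket B measures Δt = γΔτ = 1.0214 × 185 = 189 s.

189 s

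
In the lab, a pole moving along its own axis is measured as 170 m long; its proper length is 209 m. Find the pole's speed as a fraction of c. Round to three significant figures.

0.582c

Length contraction gives γ = L₀/L = 209/170 = 1.2294.
β = √(1 − 1/γ²) = √0.338372 = 0.582.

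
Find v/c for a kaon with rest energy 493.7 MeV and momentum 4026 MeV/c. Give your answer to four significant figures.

0.9926

βγ = pc/(mc²) = 4026/493.7 = 8.1547.
Since γ² = 1 + (βγ)² = 67.4991, γ = √67.4991 = 8.21578, and β = (βγ)/γ = 8.1547/8.21578 = 0.9926.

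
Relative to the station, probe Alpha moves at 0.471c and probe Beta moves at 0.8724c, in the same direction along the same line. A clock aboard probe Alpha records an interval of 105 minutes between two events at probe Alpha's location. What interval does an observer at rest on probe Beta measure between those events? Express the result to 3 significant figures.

143 minutes

The velocity of probe Alpha relative to probe Beta is (0.471 − 0.8724)c / (1 − 0.471×0.8724) = −0.68138c; relative speed 0.68138c.
At |u| = 0.68138c, γ = (1 − 0.464279)^(−1/2) = 1.3663.
The clock on probe Alpha records proper time, so probe Beta measures Δt = γΔτ = 1.3663 × 105 = 143 minutes.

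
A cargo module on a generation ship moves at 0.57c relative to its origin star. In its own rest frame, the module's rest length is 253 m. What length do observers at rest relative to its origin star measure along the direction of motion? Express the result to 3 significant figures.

γ = 1/√(1 − β²) = 1/√(1 − 0.3249) = 1/√0.6751 = 1/0.821645 = 1.2171.
Along the direction of motion the measured length is L₀/γ = 253/1.2171 = 208 m.

208 m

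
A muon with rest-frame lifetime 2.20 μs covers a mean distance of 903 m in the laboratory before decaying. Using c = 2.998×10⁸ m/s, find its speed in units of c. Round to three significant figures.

0.808c

Lab distance = (lab lifetime)·v = γτ·βc, so βγ = d/(cτ) = 903.0/(2.998×10⁸ × 2.200×10^-6) = 1.3691.
With βγ = 1.3691: γ² = 1 + (βγ)² = 2.87443, and β = (βγ)/γ = 1.3691/1.69541 = 0.808.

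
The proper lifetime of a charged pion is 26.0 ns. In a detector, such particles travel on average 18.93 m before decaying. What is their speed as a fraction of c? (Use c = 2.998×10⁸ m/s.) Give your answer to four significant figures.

Let x = d/(cτ) = 18.93 m / (2.998×10⁸ m/s × 2.600×10^-8 s) = 2.4285. Since d = βγcτ, x = βγ = β/√(1−β²).
Solving: β² = x²/(1+x²) = 5.89761/6.89761 = 0.855022, so β = 0.9247.

0.9247c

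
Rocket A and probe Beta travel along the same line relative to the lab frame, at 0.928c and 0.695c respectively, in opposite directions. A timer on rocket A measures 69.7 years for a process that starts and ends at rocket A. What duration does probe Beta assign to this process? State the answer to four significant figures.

Transform rocket A's velocity into probe Beta's frame: (0.928 + 0.695)/(1 + 0.928·0.695) = 1.623/1.64496, so the relative speed is 0.98665c.
At |u| = 0.98665c, γ = (1 − 0.973478)^(−1/2) = 6.1404.
Rocket A's interval is proper; time dilation gives Δt_B = γΔτ = 6.1404 × 69.7 years = 428.0 years.

428.0 years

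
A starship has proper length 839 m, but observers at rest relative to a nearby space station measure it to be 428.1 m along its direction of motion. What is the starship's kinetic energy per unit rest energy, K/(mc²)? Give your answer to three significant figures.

Length contraction gives γ = L₀/L = 839/428.1 = 1.95982.
Since K = (γ−1)mc², K/(mc²) = 1.95982 − 1 = 0.960.

0.960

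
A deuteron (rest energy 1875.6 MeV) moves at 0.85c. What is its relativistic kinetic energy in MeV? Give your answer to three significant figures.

γ = 1/√(1 − β²) = 1/√(1 − 0.7225) = 1/√0.2775 = 1.89832.
Kinetic energy: K = (γ − 1)mc² = (1.89832 − 1) × 1875.6 MeV = 0.89832 × 1875.6 = 1680 MeV.

1680 MeV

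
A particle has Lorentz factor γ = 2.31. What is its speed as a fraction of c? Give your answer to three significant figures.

0.901c

β = √(1 − 1/γ²) = √(1 − 1/5.3361) = √0.812597 = 0.901.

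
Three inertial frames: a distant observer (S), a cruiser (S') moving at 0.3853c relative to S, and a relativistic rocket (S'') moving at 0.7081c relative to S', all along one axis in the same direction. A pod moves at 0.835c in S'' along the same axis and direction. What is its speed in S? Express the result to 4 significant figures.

0.9865c

Compose velocities in two stages. Stage 1 (into S'): u₁ = (0.835+0.7081)/(1+0.835×0.7081) = 0.96973.
Stage 2 (into S): u = (0.96973+0.3853)/(1+0.96973×0.3853) = 0.98645, so the speed is 0.9865c.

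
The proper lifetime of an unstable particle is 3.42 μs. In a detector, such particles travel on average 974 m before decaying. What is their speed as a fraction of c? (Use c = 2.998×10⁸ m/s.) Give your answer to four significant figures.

0.6887c

d = βγcτ ⇒ βγ = d/(cτ) = 974.0 m / (1025.316 m) = 0.94995.
β = (βγ)/√(1+(βγ)²) = 0.94995/√1.902405 = 0.6887.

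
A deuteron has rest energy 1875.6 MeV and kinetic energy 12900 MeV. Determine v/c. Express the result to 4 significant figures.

K = (γ−1)mc², so γ = 1 + 12900/1875.6 = 7.8778.
Then v/c = √(1 − γ⁻²) = √(1 − 0.0161135) = √0.9838865 = 0.9919.

0.9919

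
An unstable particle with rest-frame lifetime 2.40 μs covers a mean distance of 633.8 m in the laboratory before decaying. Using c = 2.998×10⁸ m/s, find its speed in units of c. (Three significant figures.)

Let x = d/(cτ) = 633.8 m / (2.998×10⁸ m/s × 2.400×10^-6 s) = 0.88087. Since d = βγcτ, x = βγ = β/√(1−β²).
Solving: β² = x²/(1+x²) = 0.775932/1.775932 = 0.436915, so β = 0.661.

0.661c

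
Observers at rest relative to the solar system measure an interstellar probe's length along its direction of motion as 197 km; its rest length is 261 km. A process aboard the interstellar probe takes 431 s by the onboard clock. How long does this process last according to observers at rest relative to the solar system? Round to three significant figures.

571 s

Length contraction gives γ = L₀/L = 261/197 = 1.32487.
The same γ dilates the second interval: 1.32487 × 431 s = 571 s.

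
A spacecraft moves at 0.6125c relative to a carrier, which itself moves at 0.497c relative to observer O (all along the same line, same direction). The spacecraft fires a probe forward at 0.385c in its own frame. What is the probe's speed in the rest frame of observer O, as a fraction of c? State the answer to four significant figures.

0.9308c

Apply u = (u'+v)/(1+u'v) twice. Probe in the carrier frame: (0.385+0.6125)/(1+0.385·0.6125) = 0.9975/1.2358125 = 0.80716c.
That velocity, transformed to the rest frame of observer O: (0.80716+0.497)/(1+0.80716·0.497) = 1.30416/1.40115852 = 0.93077c.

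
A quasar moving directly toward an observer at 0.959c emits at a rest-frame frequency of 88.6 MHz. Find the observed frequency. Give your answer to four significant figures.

Relativistic Doppler (source moving toward): f_obs = f_src · √((1+β)/(1−β)).
With β = 0.959: factor = √(1.959/0.041) = 6.9123.
f_obs = 88.6 × 6.9123 = 612.4 MHz.

612.4 MHz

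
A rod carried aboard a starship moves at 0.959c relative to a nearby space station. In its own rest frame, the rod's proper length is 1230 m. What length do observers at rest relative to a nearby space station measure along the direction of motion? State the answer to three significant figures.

349 m

With β = 0.959, γ = 1/√(1 − 0.959²) = 1/√0.080319 = 3.5285.
Length contraction: L = L₀/γ = 1230/3.5285 = 349 m.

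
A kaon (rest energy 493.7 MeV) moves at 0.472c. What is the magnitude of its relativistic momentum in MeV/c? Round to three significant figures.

264 MeV/c

Lorentz factor: γ = (1 − 0.222784)^(−1/2) = 1.1343.
Momentum: p = γβ·mc = 1.1343 × 0.472 × 493.7 MeV/c = 264 MeV/c.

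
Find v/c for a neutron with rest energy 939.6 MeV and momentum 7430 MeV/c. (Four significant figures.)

0.9921

pc/(mc²) = 7430/939.6 = 7.9076 = βγ = β/√(1−β²).
So β² = x²/(1 + x²) with x = 7.9076: x² = 62.5301, β² = 62.5301/63.5301 = 0.984259, β = 0.9921.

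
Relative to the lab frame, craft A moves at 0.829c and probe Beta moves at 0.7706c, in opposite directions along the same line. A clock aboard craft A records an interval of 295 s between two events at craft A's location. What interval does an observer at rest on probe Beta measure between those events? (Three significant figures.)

Transform craft A's velocity into probe Beta's frame: (0.829 + 0.7706)/(1 + 0.829·0.7706) = 1.5996/1.6388274, so the relative speed is 0.97606c.
At |u| = 0.97606c, γ = (1 − 0.952693)^(−1/2) = 4.5977.
The clock on craft A records proper time, so probe Beta measures Δt = γΔτ = 4.5977 × 295 = 1360 s.

1360 s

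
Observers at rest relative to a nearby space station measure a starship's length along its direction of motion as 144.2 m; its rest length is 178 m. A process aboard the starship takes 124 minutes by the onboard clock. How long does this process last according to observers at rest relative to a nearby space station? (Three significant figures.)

153 minutes

From L = L₀/γ: γ = 178/144.2 = 1.2344.
The same γ dilates the second interval: 1.2344 × 124 minutes = 153 minutes.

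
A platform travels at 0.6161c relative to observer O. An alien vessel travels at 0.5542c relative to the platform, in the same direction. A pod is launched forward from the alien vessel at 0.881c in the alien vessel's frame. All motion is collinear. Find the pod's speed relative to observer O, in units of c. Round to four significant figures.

0.9914c

First combine the pod and alien vessel (S''→S'): u₁ = (0.881 + 0.5542)/(1 + 0.881×0.5542) = 1.4352/1.4882502 = 0.96435.
Then combine with the platform (S'→S): u = (0.96435 + 0.6161)/(1 + 0.96435×0.6161) = 1.58045/1.594136035 = 0.99141.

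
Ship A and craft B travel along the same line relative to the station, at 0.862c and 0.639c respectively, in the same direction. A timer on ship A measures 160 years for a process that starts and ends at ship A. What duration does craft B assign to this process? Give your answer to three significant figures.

184 years

The velocity of ship A relative to craft B is (0.862 − 0.639)c / (1 − 0.862×0.639) = 0.49646c; relative speed 0.49646c.
γ for this relative speed: γ = 1/√(1 − 0.246473) = 1.152.
Ship A's interval is proper; time dilation gives Δt_B = γΔτ = 1.152 × 160 years = 184 years.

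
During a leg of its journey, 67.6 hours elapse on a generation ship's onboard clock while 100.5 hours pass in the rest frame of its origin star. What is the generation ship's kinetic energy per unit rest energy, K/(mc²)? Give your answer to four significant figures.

From Δt = γΔτ: γ = 100.5/67.6 = 1.48669.
K/(mc²) = γ − 1 = 1.48669 − 1 = 0.4867.

0.4867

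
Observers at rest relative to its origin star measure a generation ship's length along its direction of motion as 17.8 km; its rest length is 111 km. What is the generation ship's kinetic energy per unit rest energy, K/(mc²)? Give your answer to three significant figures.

From L = L₀/γ: γ = 111/17.8 = 6.23596.
K/(mc²) = γ − 1 = 6.23596 − 1 = 5.24.

5.24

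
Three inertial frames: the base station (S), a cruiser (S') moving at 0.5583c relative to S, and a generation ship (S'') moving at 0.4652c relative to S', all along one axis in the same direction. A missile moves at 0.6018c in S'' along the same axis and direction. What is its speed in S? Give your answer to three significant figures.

Compose velocities in two stages. Stage 1 (into S'): u₁ = (0.6018+0.4652)/(1+0.6018×0.4652) = 0.83362.
Stage 2 (into S): u = (0.83362+0.5583)/(1+0.83362×0.5583) = 0.94985, so the speed is 0.950c.

0.950c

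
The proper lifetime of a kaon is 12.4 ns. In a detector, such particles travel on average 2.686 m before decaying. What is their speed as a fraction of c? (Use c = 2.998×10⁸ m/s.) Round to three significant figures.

0.586c

Let x = d/(cτ) = 2.686 m / (2.998×10⁸ m/s × 1.240×10^-8 s) = 0.72252. Since d = βγcτ, x = βγ = β/√(1−β²).
Solving: β² = x²/(1+x²) = 0.522035/1.522035 = 0.342985, so β = 0.586.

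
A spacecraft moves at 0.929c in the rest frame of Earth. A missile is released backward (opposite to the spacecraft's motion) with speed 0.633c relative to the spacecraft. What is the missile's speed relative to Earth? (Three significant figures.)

0.719c

In units of c, u = (u' + v)/(1 + u'v) with u' = −0.633 and v = 0.929.
Numerator: −0.633 + 0.929 = 0.296. Denominator: 1 + (−0.633)(0.929) = 0.411943.
u = 0.296/0.411943 = 0.71855, so the speed is 0.719c.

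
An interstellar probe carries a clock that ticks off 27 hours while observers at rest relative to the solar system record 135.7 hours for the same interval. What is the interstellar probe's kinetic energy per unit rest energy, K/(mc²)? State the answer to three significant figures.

The time-dilation ratio gives γ = 135.7/27 = 5.02593.
K/(mc²) = γ − 1 = 5.02593 − 1 = 4.03.

4.03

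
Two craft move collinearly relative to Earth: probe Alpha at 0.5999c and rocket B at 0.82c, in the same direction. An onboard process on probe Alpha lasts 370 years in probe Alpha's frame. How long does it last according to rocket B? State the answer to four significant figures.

410.5 years

The velocity of probe Alpha relative to rocket B is (0.5999 − 0.82)c / (1 − 0.5999×0.82) = −0.4332c; relative speed 0.4332c.
At |u| = 0.4332c, γ = (1 − 0.187662)^(−1/2) = 1.1095.
Probe Alpha's interval is proper; time dilation gives Δt_B = γΔτ = 1.1095 × 370 years = 410.5 years.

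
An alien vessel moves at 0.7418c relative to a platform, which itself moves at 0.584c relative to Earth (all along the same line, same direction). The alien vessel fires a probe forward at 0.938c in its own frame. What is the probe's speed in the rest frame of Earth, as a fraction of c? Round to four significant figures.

Compose velocities in two stages. Stage 1 (into S'): u₁ = (0.938+0.7418)/(1+0.938×0.7418) = 0.99056.
Stage 2 (into S): u = (0.99056+0.584)/(1+0.99056×0.584) = 0.99751, so the speed is 0.9975c.

0.9975c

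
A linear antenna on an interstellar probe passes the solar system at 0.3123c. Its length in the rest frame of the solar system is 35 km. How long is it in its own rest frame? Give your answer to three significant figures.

Lorentz factor: γ = (1 − 0.09753129)^(−1/2) = 1.0526.
Proper length: L₀ = γ·L = 1.0526 × 35 = 36.8 km.

36.8 km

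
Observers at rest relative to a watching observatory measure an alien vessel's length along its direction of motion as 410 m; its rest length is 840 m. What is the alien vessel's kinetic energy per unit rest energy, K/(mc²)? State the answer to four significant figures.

1.049

γ = L₀/L = 840/410 = 2.04878.
Since K = (γ−1)mc², K/(mc²) = 2.04878 − 1 = 1.049.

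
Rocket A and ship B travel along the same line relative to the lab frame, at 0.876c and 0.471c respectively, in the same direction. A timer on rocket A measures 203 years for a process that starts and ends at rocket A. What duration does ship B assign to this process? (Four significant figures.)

The velocity of rocket A relative to ship B is (0.876 − 0.471)c / (1 − 0.876×0.471) = 0.68947c; relative speed 0.68947c.
At |u| = 0.68947c, γ = (1 − 0.475369)^(−1/2) = 1.3806.
Rocket A's interval is proper; time dilation gives Δt_B = γΔτ = 1.3806 × 203 years = 280.3 years.

280.3 years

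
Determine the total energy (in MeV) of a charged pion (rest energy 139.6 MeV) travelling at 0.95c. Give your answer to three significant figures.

With β = 0.95, γ = 1/√(1 − 0.95²) = 1/√0.0975 = 3.2026.
Total energy: E = γmc² = 3.2026 × 139.6 MeV = 447 MeV.

447 MeV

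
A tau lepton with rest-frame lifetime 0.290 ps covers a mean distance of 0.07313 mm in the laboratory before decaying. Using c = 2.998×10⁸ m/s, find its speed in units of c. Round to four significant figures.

0.6437c

Lab distance = (lab lifetime)·v = γτ·βc, so βγ = d/(cτ) = 7.313×10^-5/(2.998×10⁸ × 2.900×10^-13) = 0.84114.
With βγ = 0.84114: γ² = 1 + (βγ)² = 1.707516, and β = (βγ)/γ = 0.84114/1.30672 = 0.6437.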